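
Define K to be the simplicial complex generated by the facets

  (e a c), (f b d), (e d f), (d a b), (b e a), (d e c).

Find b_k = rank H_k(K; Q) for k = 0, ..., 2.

Take the total order a < b < c < d < e < f on the vertex set. Then K (dimension 2) consists of the simplices:

  0-simplices (6): a, b, c, d, e, f
  1-simplices (12): ab, ac, ad, ae, bd, be, bf, cd, ce, de, df, ef
  2-simplices (6): abd, abe, ace, bdf, cde, def

giving chain groups C_0 ≅ Z^6, C_1 ≅ Z^12, C_2 ≅ Z^6.

The boundary map ∂_1: C_1 → C_0 is given by ∂[p,q] = [q] − [p]. For instance
  ∂be = e − b.
The 6×12 boundary matrix has rank 5 and Smith normal form diag(1,1,1,1,1).

∂_2: C_2 → C_1 acts by ∂[p,q,r] = [q,r] − [p,r] + [p,q]. For instance
  ∂bdf = df − bf + bd,
  ∂cde = de − ce + cd.
The resulting 12×6 matrix has rank 6, and its Smith normal form has invariant factors (1,1,1,1,1,1).

Computing H_k = (kernel of ∂_k) / (image of ∂_{k+1}):

  H_0: rank C_0 − rank ∂_1 = 6 − 5 = 1, and the invariant factors of ∂_1 are all 1, so H_0 ≅ Z.
  H_1: rank ker ∂_1 − rank ∂_2 = (12 − 5) − 6 = 1, and the invariant factors of ∂_2 are all 1, so H_1 ≅ Z.
  H_2: rank ker ∂_2 − rank ∂_3 = (6 − 6) − 0 = 0, and there is no ∂_3, so H_2 ≅ 0.

Hence the Betti numbers are b_0 = 1, b_1 = 1, b_2 = 0.

b_0 = 1, b_1 = 1, b_2 = 0.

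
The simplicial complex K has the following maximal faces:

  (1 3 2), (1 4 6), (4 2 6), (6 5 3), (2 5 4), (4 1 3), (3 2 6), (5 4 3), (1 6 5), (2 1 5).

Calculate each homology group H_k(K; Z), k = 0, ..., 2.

H_0 = Z,  H_1 = Z/2,  H_2 = 0.

Fix the vertex order 1 < 2 < 3 < 4 < 5 < 6 and write every simplex with vertices in increasing order. Then dim K = 2 and the simplices of K are:

  0-simplices (6): [1], [2], [3], [4], [5], [6]
  1-simplices (15): [1,2], [1,3], [1,4], [1,5], [1,6], [2,3], [2,4], [2,5], [2,6], [3,4], [3,5], [3,6], [4,5], [4,6], [5,6]
  2-simplices (10): [1,2,3], [1,2,5], [1,3,4], [1,4,6], [1,5,6], [2,3,6], [2,4,5], [2,4,6], [3,4,5], [3,5,6]

Hence C_0 ≅ Z^6, C_1 ≅ Z^15, C_2 ≅ Z^10.

∂_1: C_1 → C_0 is given by ∂[p,q] = [q] − [p].
The resulting 6×15 matrix has rank 5, and its Smith normal form has invariant factors (1,1,1,1,1).

The boundary map ∂_2: C_2 → C_1 acts by ∂[p,q,r] = [q,r] − [p,r] + [p,q]. For instance
  ∂[3,5,6] = [5,6] − [3,6] + [3,5],
  ∂[1,2,5] = [2,5] − [1,5] + [1,2].
The resulting 15×10 matrix has rank 10, and its Smith normal form has invariant factors (1,1,1,1,1,1,1,1,1,2).

From H_k ≅ ker(∂_k) / im(∂_{k+1}) we obtain:

  H_0: rank C_0 − rank ∂_1 = 6 − 5 = 1, and the invariant factors of ∂_1 are all 1, so H_0 = Z.
  H_1: rank ker ∂_1 − rank ∂_2 = (15 − 5) − 10 = 0, and ∂_2 has invariant factor 2 > 1, so H_1 = Z/2.
  H_2: rank ker ∂_2 − rank ∂_3 = (10 − 10) − 0 = 0, and there is no ∂_3, so H_2 = 0.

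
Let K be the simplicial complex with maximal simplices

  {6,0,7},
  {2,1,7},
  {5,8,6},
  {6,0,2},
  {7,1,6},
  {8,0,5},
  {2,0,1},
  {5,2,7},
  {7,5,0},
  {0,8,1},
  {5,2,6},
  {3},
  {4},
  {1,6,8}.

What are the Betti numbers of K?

K has 9 vertices, 18 edges, 12 triangles.
rank ∂_0 = 0, rank ∂_1 = 6 ⇒ b_0 = 9 − 0 − 6 = 3; all invariant factors of ∂_1 are 1 so no torsion. So H_0 ≅ Z^3.
rank ∂_1 = 6, rank ∂_2 = 12 ⇒ b_1 = 18 − 6 − 12 = 0; ∂_2 has invariant factor(s) [2] giving torsion. So H_1 ≅ Z/2.
rank ∂_2 = 12, rank ∂_3 = 0 ⇒ b_2 = 12 − 12 − 0 = 0. So H_2 ≅ 0.

b_0 = 3, b_1 = 0, b_2 = 0.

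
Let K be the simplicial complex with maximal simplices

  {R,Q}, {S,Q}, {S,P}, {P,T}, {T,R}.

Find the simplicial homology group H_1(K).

Fix the vertex order P < Q < R < S < T and write every simplex with vertices in increasing order. Then dim K = 1 and the simplices of K are:

  0-simplices (5): P, Q, R, S, T
  1-simplices (5): PS, PT, QR, QS, RT

giving chain groups C_0 ≅ Z^5, C_1 ≅ Z^5.

Boundary ∂_1: C_1 → C_0 sends each edge [p,q] (with p < q) to q − p. For instance
  ∂PT = T − P.
This gives a 5×5 integer matrix of rank 4; reducing to Smith normal form yields diagonal entries (1,1,1,1).

Now H_k = ker ∂_k / im ∂_{k+1}, so:

  H_1: rank ker ∂_1 − rank ∂_2 = (5 − 4) − 0 = 1, and there is no ∂_2, so H_1 = Z.

H_1 = Z.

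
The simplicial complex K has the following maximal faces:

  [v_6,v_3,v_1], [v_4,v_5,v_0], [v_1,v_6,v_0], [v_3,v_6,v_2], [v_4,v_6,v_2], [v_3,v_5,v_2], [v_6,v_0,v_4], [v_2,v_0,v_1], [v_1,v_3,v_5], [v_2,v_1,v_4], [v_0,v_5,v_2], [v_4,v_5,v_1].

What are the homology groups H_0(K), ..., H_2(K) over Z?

We work with the vertex ordering v_0 < v_1 < v_2 < v_3 < v_4 < v_5 < v_6. The simplices of K, each written with vertices in increasing order, are:

  0-simplices (7): [v_0], [v_1], [v_2], [v_3], [v_4], [v_5], [v_6]
  1-simplices (18): (18 of them)
  2-simplices (12): (12 of them)

giving chain groups C_0 ≅ Z^7, C_1 ≅ Z^18, C_2 ≅ Z^12.

The boundary map ∂_1: C_1 → C_0 sends each edge [p,q] (with p < q) to q − p.
The resulting 7×18 matrix has rank 6, and its Smith normal form has invariant factors (1,1,1,1,1,1).

∂_2: C_2 → C_1 maps a triangle to the signed sum of its edges. For instance
  ∂[v_2,v_3,v_6] = [v_3,v_6] − [v_2,v_6] + [v_2,v_3],
  ∂[v_0,v_1,v_2] = [v_1,v_2] − [v_0,v_2] + [v_0,v_1].
The resulting 18×12 matrix has rank 12, and its Smith normal form has invariant factors (1,1,1,1,1,1,1,1,1,1,1,2).

From H_k ≅ ker(∂_k) / im(∂_{k+1}) we obtain:

  H_0: rank C_0 − rank ∂_1 = 7 − 6 = 1, and the invariant factors of ∂_1 are all 1, so H_0 = Z.
  H_1: rank ker ∂_1 − rank ∂_2 = (18 − 6) − 12 = 0, and ∂_2 has invariant factor 2 > 1, so H_1 = Z_2.
  H_2: rank ker ∂_2 − rank ∂_3 = (12 − 12) − 0 = 0, and there is no ∂_3, so H_2 = 0.

H_0 ≅ Z,  H_1 ≅ Z_2,  H_2 = 0.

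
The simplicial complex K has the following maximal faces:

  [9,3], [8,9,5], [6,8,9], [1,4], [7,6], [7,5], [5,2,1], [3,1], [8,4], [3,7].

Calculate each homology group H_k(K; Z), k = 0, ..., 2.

H_0 ≅ Z,  H_1 ≅ Z^4,  H_2 = 0.

We work with the vertex ordering 1 < 2 < 3 < 4 < 5 < 6 < 7 < 8 < 9. The simplices of K, each written with vertices in increasing order, are:

  0-simplices (9): [1], [2], [3], [4], [5], [6], [7], [8], [9]
  1-simplices (15): [1,2], [1,3], [1,4], [1,5], [2,5], [3,7], [3,9], [4,8], [5,7], [5,8], [5,9], [6,7], [6,8], [6,9], [8,9]
  2-simplices (3): [1,2,5], [5,8,9], [6,8,9]

so the chain groups are C_0 ≅ Z^9, C_1 ≅ Z^15, C_2 ≅ Z^3.

Boundary ∂_1: C_1 → C_0 maps an edge to its endpoints' difference, ∂[p,q] = q − p. For instance
  ∂[5,9] = [9] − [5].
The resulting 9×15 matrix has rank 8, and its Smith normal form has invariant factors (1,1,1,1,1,1,1,1).

Boundary ∂_2: C_2 → C_1 sends each 2-simplex [p,q,r] to [q,r] − [p,r] + [p,q]. For instance
  ∂[6,8,9] = [8,9] − [6,9] + [6,8],
  ∂[5,8,9] = [8,9] − [5,9] + [5,8].
This gives a 15×3 integer matrix of rank 3; reducing to Smith normal form yields diagonal entries (1,1,1).

From H_k ≅ ker(∂_k) / im(∂_{k+1}) we obtain:

  H_0: rank C_0 − rank ∂_1 = 9 − 8 = 1, and the invariant factors of ∂_1 are all 1, so H_0 = Z.
  H_1: rank ker ∂_1 − rank ∂_2 = (15 − 8) − 3 = 4, and the invariant factors of ∂_2 are all 1, so H_1 = Z^4.
  H_2: rank ker ∂_2 − rank ∂_3 = (3 − 3) − 0 = 0, and there is no ∂_3, so H_2 = 0.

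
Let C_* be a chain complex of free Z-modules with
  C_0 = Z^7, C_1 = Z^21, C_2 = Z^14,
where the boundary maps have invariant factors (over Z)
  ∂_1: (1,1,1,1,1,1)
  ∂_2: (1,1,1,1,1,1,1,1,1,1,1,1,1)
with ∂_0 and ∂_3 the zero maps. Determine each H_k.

H_0: b_0 = 7 − 0 − 6 = 1; torsion from ∂_1 factors > 1: none. So H_0 ≅ Z.
H_1: b_1 = 21 − 6 − 13 = 2; torsion from ∂_2 factors > 1: none. So H_1 ≅ Z^2.
H_2: b_2 = 14 − 13 − 0 = 1; torsion from ∂_3 factors > 1: none. So H_2 ≅ Z.

H_0 ≅ Z,  H_1 ≅ Z^2,  H_2 ≅ Z.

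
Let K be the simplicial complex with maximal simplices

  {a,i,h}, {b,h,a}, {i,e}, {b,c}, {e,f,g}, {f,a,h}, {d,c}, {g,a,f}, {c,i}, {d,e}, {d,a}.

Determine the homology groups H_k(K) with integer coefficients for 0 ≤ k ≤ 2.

Order the vertices as a < b < c < d < e < f < g < h < i. Listing each simplex with vertices in this order, K has dimension 2 with simplices:

  0-simplices (9): a, b, c, d, e, f, g, h, i
  1-simplices (17): ab, ad, af, ag, ah, ai, bc, bh, cd, ci, de, ef, eg, ei, fg, fh, hi
  2-simplices (5): abh, afg, afh, ahi, efg

Hence C_0 ≅ Z^9, C_1 ≅ Z^17, C_2 ≅ Z^5.

The boundary map ∂_1: C_1 → C_0 maps an edge to its endpoints' difference, ∂[p,q] = q − p. For instance
  ∂ad = d − a.
This gives a 9×17 integer matrix of rank 8; reducing to Smith normal form yields diagonal entries (1,1,1,1,1,1,1,1).

∂_2: C_2 → C_1 maps a triangle to the signed sum of its edges. For instance
  ∂afg = fg − ag + af,
  ∂afh = fh − ah + af.
The 17×5 boundary matrix has rank 5 and Smith normal form diag(1,1,1,1,1).

Reading off H_k = ker ∂_k / im ∂_{k+1}:

  H_0: rank C_0 − rank ∂_1 = 9 − 8 = 1, and the invariant factors of ∂_1 are all 1, so H_0 = Z.
  H_1: rank ker ∂_1 − rank ∂_2 = (17 − 8) − 5 = 4, and the invariant factors of ∂_2 are all 1, so H_1 = Z^4.
  H_2: rank ker ∂_2 − rank ∂_3 = (5 − 5) − 0 = 0, and there is no ∂_3, so H_2 = 0.

H_0 ≅ Z,  H_1 ≅ Z^4,  H_2 = 0.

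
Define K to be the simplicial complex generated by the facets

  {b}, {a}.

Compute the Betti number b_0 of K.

b_0 = 2.

We work with the vertex ordering a < b. The simplices of K, each written with vertices in increasing order, are:

  0-simplices (2): a, b

so the chain groups are C_0 ≅ Z^2.

From H_k ≅ ker(∂_k) / im(∂_{k+1}) we obtain:

  H_0: rank C_0 − rank ∂_1 = 2 − 0 = 2, and there is no ∂_1, so H_0 ≅ Z^2.

Hence the Betti numbers are b_0 = 2.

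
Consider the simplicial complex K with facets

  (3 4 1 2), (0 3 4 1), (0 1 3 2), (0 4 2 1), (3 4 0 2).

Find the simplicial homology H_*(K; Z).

Take the total order 0 < 1 < 2 < 3 < 4 on the vertex set. Then K (dimension 3) consists of the simplices:

  0-simplices (5): [0], [1], [2], [3], [4]
  1-simplices (10): [0,1], [0,2], [0,3], [0,4], [1,2], [1,3], [1,4], [2,3], [2,4], [3,4]
  2-simplices (10): [0,1,2], [0,1,3], [0,1,4], [0,2,3], [0,2,4], [0,3,4], [1,2,3], [1,2,4], [1,3,4], [2,3,4]
  3-simplices (5): [0,1,2,3], [0,1,2,4], [0,1,3,4], [0,2,3,4], [1,2,3,4]

giving chain groups C_0 ≅ Z^5, C_1 ≅ Z^10, C_2 ≅ Z^10, C_3 ≅ Z^5.

Boundary ∂_1: C_1 → C_0 sends each edge [p,q] (with p < q) to q − p.
This gives a 5×10 integer matrix of rank 4; reducing to Smith normal form yields diagonal entries (1,1,1,1).

The boundary map ∂_2: C_2 → C_1 maps a triangle to the signed sum of its edges. For instance
  ∂[0,2,4] = [2,4] − [0,4] + [0,2],
  ∂[0,1,4] = [1,4] − [0,4] + [0,1].
The resulting 10×10 matrix has rank 6, and its Smith normal form has invariant factors (1,1,1,1,1,1).

Boundary ∂_3: C_3 → C_2 sends each 3-simplex σ to the alternating sum Σ_i (−1)^i (σ with its i-th vertex removed). For instance
  ∂[1,2,3,4] = [2,3,4] − [1,3,4] + [1,2,4] − [1,2,3],
  ∂[0,1,2,3] = [1,2,3] − [0,2,3] + [0,1,3] − [0,1,2].
The resulting 10×5 matrix has rank 4, and its Smith normal form has invariant factors (1,1,1,1).

Now H_k = ker ∂_k / im ∂_{k+1}, so:

  H_0: rank C_0 − rank ∂_1 = 5 − 4 = 1, and the invariant factors of ∂_1 are all 1, so H_0 = Z.
  H_1: rank ker ∂_1 − rank ∂_2 = (10 − 4) − 6 = 0, and the invariant factors of ∂_2 are all 1, so H_1 = 0.
  H_2: rank ker ∂_2 − rank ∂_3 = (10 − 6) − 4 = 0, and the invariant factors of ∂_3 are all 1, so H_2 = 0.
  H_3: rank ker ∂_3 − rank ∂_4 = (5 − 4) − 0 = 1, and there is no ∂_4, so H_3 = Z.

As a check, the Euler characteristic is 5 − 10 + 10 − 5 = 0, which agrees with 1 − 0 + 0 − 1 = 0.
(K is a triangulation of the 3-sphere S^3.)

H_0 ≅ Z,  H_1 = 0,  H_2 = 0,  H_3 ≅ Z.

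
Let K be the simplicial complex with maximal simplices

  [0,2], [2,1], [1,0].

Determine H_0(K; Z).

H_0 = Z.

Take the total order 0 < 1 < 2 on the vertex set. Then K (dimension 1) consists of the simplices:

  0-simplices (3): [0], [1], [2]
  1-simplices (3): [0,1], [0,2], [1,2]

so the chain groups are C_0 ≅ Z^3, C_1 ≅ Z^3.

∂_1: C_1 → C_0 sends each edge [p,q] (with p < q) to q − p. For instance
  ∂[1,2] = [2] − [1].
This gives a 3×3 integer matrix of rank 2; reducing to Smith normal form yields diagonal entries (1,1).

From H_k ≅ ker(∂_k) / im(∂_{k+1}) we obtain:

  H_0: rank C_0 − rank ∂_1 = 3 − 2 = 1, and the invariant factors of ∂_1 are all 1, so H_0 ≅ Z.

(K is a triangulation of the circle S^1.)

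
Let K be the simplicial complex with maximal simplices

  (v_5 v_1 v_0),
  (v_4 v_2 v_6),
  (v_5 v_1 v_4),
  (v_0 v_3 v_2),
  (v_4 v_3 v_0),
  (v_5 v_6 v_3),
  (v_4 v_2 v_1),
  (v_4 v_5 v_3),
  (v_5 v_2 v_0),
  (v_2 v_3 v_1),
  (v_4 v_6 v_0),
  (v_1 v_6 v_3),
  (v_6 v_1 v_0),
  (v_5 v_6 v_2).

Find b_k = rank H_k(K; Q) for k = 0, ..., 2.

b_0 = 1, b_1 = 2, b_2 = 1.

K has 7 vertices, 21 edges, 14 triangles.
rank ∂_0 = 0, rank ∂_1 = 6 ⇒ b_0 = 7 − 0 − 6 = 1; all invariant factors of ∂_1 are 1 so no torsion. So H_0 ≅ Z.
rank ∂_1 = 6, rank ∂_2 = 13 ⇒ b_1 = 21 − 6 − 13 = 2; all invariant factors of ∂_2 are 1 so no torsion. So H_1 ≅ Z^2.
rank ∂_2 = 13, rank ∂_3 = 0 ⇒ b_2 = 14 − 13 − 0 = 1. So H_2 ≅ Z.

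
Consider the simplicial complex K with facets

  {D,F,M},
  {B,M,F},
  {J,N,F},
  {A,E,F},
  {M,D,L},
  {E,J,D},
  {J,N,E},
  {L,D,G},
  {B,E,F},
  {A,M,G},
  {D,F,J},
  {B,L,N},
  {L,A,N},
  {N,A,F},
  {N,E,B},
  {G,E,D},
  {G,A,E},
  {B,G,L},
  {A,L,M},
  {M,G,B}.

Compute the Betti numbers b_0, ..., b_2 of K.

b_0 = 1, b_1 = 1, b_2 = 0.

Fix the vertex order A < B < D < E < F < G < J < L < M < N and write every simplex with vertices in increasing order. Then dim K = 2 and the simplices of K are:

  0-simplices (10): A, B, D, E, F, G, J, L, M, N
  1-simplices (30): AE, AF, AG, AL, AM, AN, BE, BF, BG, BL, BM, BN, DE, DF, DG, DJ, DL, DM, EF, EG, EJ, EN, FJ, FM, FN, GL, GM, JN, LM, LN
  2-simplices (20): AEF, AEG, AFN, AGM, ALM, ALN, BEF, BEN, BFM, BGL, BGM, BLN, DEG, DEJ, DFJ, DFM, DGL, DLM, EJN, FJN

Hence C_0 ≅ Z^10, C_1 ≅ Z^30, C_2 ≅ Z^20.

∂_1: C_1 → C_0 is given by ∂[p,q] = [q] − [p]. For instance
  ∂DJ = J − D.
As a 10×30 matrix over Z this has rank 9, with invariant factors (1,1,1,1,1,1,1,1,1).

Boundary ∂_2: C_2 → C_1 acts by ∂[p,q,r] = [q,r] − [p,r] + [p,q]. For instance
  ∂DFM = FM − DM + DF,
  ∂AFN = FN − AN + AF.
The 30×20 boundary matrix has rank 20 and Smith normal form diag(1,1,1,1,1,1,1,1,1,1,1,1,1,1,1,1,1,1,1,2).

From H_k ≅ ker(∂_k) / im(∂_{k+1}) we obtain:

  H_0: rank C_0 − rank ∂_1 = 10 − 9 = 1, and the invariant factors of ∂_1 are all 1, so H_0 ≅ Z.
  H_1: rank ker ∂_1 − rank ∂_2 = (30 − 9) − 20 = 1, and ∂_2 has invariant factor 2 > 1, so H_1 ≅ Z ⊕ Z/2.
  H_2: rank ker ∂_2 − rank ∂_3 = (20 − 20) − 0 = 0, and there is no ∂_3, so H_2 ≅ 0.

As a check, the Euler characteristic is 10 − 30 + 20 = 0, which agrees with 1 − 1 + 0 = 0.
(K is a triangulation of the Klein bottle.)

Hence the Betti numbers are b_0 = 1, b_1 = 1, b_2 = 0.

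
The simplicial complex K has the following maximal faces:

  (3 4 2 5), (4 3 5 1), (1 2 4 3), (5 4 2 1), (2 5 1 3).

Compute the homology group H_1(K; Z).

H_1 ≅ 0.

Order the vertices as 1 < 2 < 3 < 4 < 5. Listing each simplex with vertices in this order, K has dimension 3 with simplices:

  0-simplices (5): [1], [2], [3], [4], [5]
  1-simplices (10): [1,2], [1,3], [1,4], [1,5], [2,3], [2,4], [2,5], [3,4], [3,5], [4,5]
  2-simplices (10): [1,2,3], [1,2,4], [1,2,5], [1,3,4], [1,3,5], [1,4,5], [2,3,4], [2,3,5], [2,4,5], [3,4,5]
  3-simplices (5): [1,2,3,4], [1,2,3,5], [1,2,4,5], [1,3,4,5], [2,3,4,5]

so the chain groups are C_0 ≅ Z^5, C_1 ≅ Z^10, C_2 ≅ Z^10, C_3 ≅ Z^5.

∂_1: C_1 → C_0 is given by ∂[p,q] = [q] − [p].
This gives a 5×10 integer matrix of rank 4; reducing to Smith normal form yields diagonal entries (1,1,1,1).

Boundary ∂_2: C_2 → C_1 sends each 2-simplex [p,q,r] to [q,r] − [p,r] + [p,q]. For instance
  ∂[1,2,5] = [2,5] − [1,5] + [1,2],
  ∂[2,3,4] = [3,4] − [2,4] + [2,3].
This gives a 10×10 integer matrix of rank 6; reducing to Smith normal form yields diagonal entries (1,1,1,1,1,1).

∂_3: C_3 → C_2 sends each 3-simplex σ to the alternating sum Σ_i (−1)^i (σ with its i-th vertex removed). For instance
  ∂[1,2,4,5] = [2,4,5] − [1,4,5] + [1,2,5] − [1,2,4],
  ∂[2,3,4,5] = [3,4,5] − [2,4,5] + [2,3,5] − [2,3,4].
As a 10×5 matrix over Z this has rank 4, with invariant factors (1,1,1,1).

Computing H_k = (kernel of ∂_k) / (image of ∂_{k+1}):

  H_1: rank ker ∂_1 − rank ∂_2 = (10 − 4) − 6 = 0, and the invariant factors of ∂_2 are all 1, so H_1 ≅ 0.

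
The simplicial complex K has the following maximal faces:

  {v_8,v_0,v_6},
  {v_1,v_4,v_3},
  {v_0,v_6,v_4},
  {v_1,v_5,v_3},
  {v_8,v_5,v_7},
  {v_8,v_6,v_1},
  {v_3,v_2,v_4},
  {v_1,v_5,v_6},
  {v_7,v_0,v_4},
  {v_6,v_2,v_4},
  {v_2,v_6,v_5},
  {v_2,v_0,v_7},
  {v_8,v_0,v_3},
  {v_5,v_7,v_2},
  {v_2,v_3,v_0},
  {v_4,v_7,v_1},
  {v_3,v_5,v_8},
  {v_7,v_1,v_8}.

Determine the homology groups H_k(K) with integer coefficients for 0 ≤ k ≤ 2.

H_0 ≅ Z,  H_1 ≅ Z ⊕ Z/2,  H_2 = 0.

K has 9 vertices, 27 edges, 18 triangles.
rank ∂_0 = 0, rank ∂_1 = 8 ⇒ b_0 = 9 − 0 − 8 = 1; all invariant factors of ∂_1 are 1 so no torsion. So H_0 = Z.
rank ∂_1 = 8, rank ∂_2 = 18 ⇒ b_1 = 27 − 8 − 18 = 1; ∂_2 has invariant factor(s) [2] giving torsion. So H_1 = Z ⊕ Z/2.
rank ∂_2 = 18, rank ∂_3 = 0 ⇒ b_2 = 18 − 18 − 0 = 0. So H_2 = 0.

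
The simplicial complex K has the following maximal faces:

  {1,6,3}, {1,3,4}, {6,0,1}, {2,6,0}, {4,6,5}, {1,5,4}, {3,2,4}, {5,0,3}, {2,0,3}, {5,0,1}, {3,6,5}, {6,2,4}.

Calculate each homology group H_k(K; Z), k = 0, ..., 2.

H_0 ≅ Z,  H_1 ≅ Z/2Z,  H_2 = 0.

We work with the vertex ordering 0 < 1 < 2 < 3 < 4 < 5 < 6. The simplices of K, each written with vertices in increasing order, are:

  0-simplices (7): [0], [1], [2], [3], [4], [5], [6]
  1-simplices (18): [0,1], [0,2], [0,3], [0,5], [0,6], [1,3], [1,4], [1,5], [1,6], [2,3], [2,4], [2,6], [3,4], [3,5], [3,6], [4,5], [4,6], [5,6]
  2-simplices (12): [0,1,5], [0,1,6], [0,2,3], [0,2,6], [0,3,5], [1,3,4], [1,3,6], [1,4,5], [2,3,4], [2,4,6], [3,5,6], [4,5,6]

so the chain groups are C_0 ≅ Z^7, C_1 ≅ Z^18, C_2 ≅ Z^12.

The boundary map ∂_1: C_1 → C_0 maps an edge to its endpoints' difference, ∂[p,q] = q − p. For instance
  ∂[0,6] = [6] − [0].
This gives a 7×18 integer matrix of rank 6; reducing to Smith normal form yields diagonal entries (1,1,1,1,1,1).

The boundary map ∂_2: C_2 → C_1 sends each 2-simplex [p,q,r] to [q,r] − [p,r] + [p,q]. For instance
  ∂[0,3,5] = [3,5] − [0,5] + [0,3],
  ∂[1,3,4] = [3,4] − [1,4] + [1,3].
As a 18×12 matrix over Z this has rank 12, with invariant factors (1,1,1,1,1,1,1,1,1,1,1,2).

Now H_k = ker ∂_k / im ∂_{k+1}, so:

  H_0: rank C_0 − rank ∂_1 = 7 − 6 = 1, and the invariant factors of ∂_1 are all 1, so H_0 = Z.
  H_1: rank ker ∂_1 − rank ∂_2 = (18 − 6) − 12 = 0, and ∂_2 has invariant factor 2 > 1, so H_1 = Z/2Z.
  H_2: rank ker ∂_2 − rank ∂_3 = (12 − 12) − 0 = 0, and there is no ∂_3, so H_2 = 0.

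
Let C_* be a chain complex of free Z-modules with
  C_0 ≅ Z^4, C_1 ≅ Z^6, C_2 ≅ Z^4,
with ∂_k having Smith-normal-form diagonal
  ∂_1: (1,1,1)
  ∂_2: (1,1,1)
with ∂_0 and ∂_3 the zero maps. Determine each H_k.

H_0 ≅ Z,  H_1 = 0,  H_2 ≅ Z.

H_0: b_0 = 4 − 0 − 3 = 1; torsion from ∂_1 factors > 1: none. So H_0 ≅ Z.
H_1: b_1 = 6 − 3 − 3 = 0; torsion from ∂_2 factors > 1: none. So H_1 ≅ 0.
H_2: b_2 = 4 − 3 − 0 = 1; torsion from ∂_3 factors > 1: none. So H_2 ≅ Z.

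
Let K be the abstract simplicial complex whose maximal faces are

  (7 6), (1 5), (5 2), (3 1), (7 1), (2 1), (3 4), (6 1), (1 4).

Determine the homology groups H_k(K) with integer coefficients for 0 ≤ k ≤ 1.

Order the vertices as 1 < 2 < 3 < 4 < 5 < 6 < 7. Listing each simplex with vertices in this order, K has dimension 1 with simplices:

  0-simplices (7): [1], [2], [3], [4], [5], [6], [7]
  1-simplices (9): [1,2], [1,3], [1,4], [1,5], [1,6], [1,7], [2,5], [3,4], [6,7]

giving chain groups C_0 ≅ Z^7, C_1 ≅ Z^9.

∂_1: C_1 → C_0 sends each edge [p,q] (with p < q) to q − p.
The 7×9 boundary matrix has rank 6 and Smith normal form diag(1,1,1,1,1,1).

Reading off H_k = ker ∂_k / im ∂_{k+1}:

  H_0: rank C_0 − rank ∂_1 = 7 − 6 = 1, and the invariant factors of ∂_1 are all 1, so H_0 ≅ Z.
  H_1: rank ker ∂_1 − rank ∂_2 = (9 − 6) − 0 = 3, and there is no ∂_2, so H_1 ≅ Z^3.

As a check, the Euler characteristic is 7 − 9 = -2, which agrees with 1 − 3 = -2.

H_0 = Z,  H_1 = Z^3.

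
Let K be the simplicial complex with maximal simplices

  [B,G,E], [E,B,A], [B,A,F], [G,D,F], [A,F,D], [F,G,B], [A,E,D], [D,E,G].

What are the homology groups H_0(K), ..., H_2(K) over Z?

H_0 ≅ Z,  H_1 = 0,  H_2 ≅ Z.

We work with the vertex ordering A < B < D < E < F < G. The simplices of K, each written with vertices in increasing order, are:

  0-simplices (6): A, B, D, E, F, G
  1-simplices (12): AB, AD, AE, AF, BE, BF, BG, DE, DF, DG, EG, FG
  2-simplices (8): ABE, ABF, ADE, ADF, BEG, BFG, DEG, DFG

so the chain groups are C_0 ≅ Z^6, C_1 ≅ Z^12, C_2 ≅ Z^8.

Boundary ∂_1: C_1 → C_0 is given by ∂[p,q] = [q] − [p].
The resulting 6×12 matrix has rank 5, and its Smith normal form has invariant factors (1,1,1,1,1).

The boundary map ∂_2: C_2 → C_1 sends each 2-simplex [p,q,r] to [q,r] − [p,r] + [p,q]. For instance
  ∂BEG = EG − BG + BE,
  ∂ADE = DE − AE + AD.
This gives a 12×8 integer matrix of rank 7; reducing to Smith normal form yields diagonal entries (1,1,1,1,1,1,1).

From H_k ≅ ker(∂_k) / im(∂_{k+1}) we obtain:

  H_0: rank C_0 − rank ∂_1 = 6 − 5 = 1, and the invariant factors of ∂_1 are all 1, so H_0 ≅ Z.
  H_1: rank ker ∂_1 − rank ∂_2 = (12 − 5) − 7 = 0, and the invariant factors of ∂_2 are all 1, so H_1 ≅ 0.
  H_2: rank ker ∂_2 − rank ∂_3 = (8 − 7) − 0 = 1, and there is no ∂_3, so H_2 ≅ Z.

As a check, the Euler characteristic is 6 − 12 + 8 = 2, which agrees with 1 − 0 + 1 = 2.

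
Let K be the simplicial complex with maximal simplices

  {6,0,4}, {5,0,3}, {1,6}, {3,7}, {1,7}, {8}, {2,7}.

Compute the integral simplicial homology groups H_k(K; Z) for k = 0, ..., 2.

H_0 = Z^2,  H_1 = Z,  H_2 = 0.

Fix the vertex order 0 < 1 < 2 < 3 < 4 < 5 < 6 < 7 < 8 and write every simplex with vertices in increasing order. Then dim K = 2 and the simplices of K are:

  0-simplices (9): [0], [1], [2], [3], [4], [5], [6], [7], [8]
  1-simplices (10): [0,3], [0,4], [0,5], [0,6], [1,6], [1,7], [2,7], [3,5], [3,7], [4,6]
  2-simplices (2): [0,3,5], [0,4,6]

giving chain groups C_0 ≅ Z^9, C_1 ≅ Z^10, C_2 ≅ Z^2.

∂_1: C_1 → C_0 sends each edge [p,q] (with p < q) to q − p.
The 9×10 boundary matrix has rank 7 and Smith normal form diag(1,1,1,1,1,1,1).

∂_2: C_2 → C_1 acts by ∂[p,q,r] = [q,r] − [p,r] + [p,q]. For instance
  ∂[0,3,5] = [3,5] − [0,5] + [0,3],
  ∂[0,4,6] = [4,6] − [0,6] + [0,4].
The resulting 10×2 matrix has rank 2, and its Smith normal form has invariant factors (1,1).

Computing H_k = (kernel of ∂_k) / (image of ∂_{k+1}):

  H_0: rank C_0 − rank ∂_1 = 9 − 7 = 2, and the invariant factors of ∂_1 are all 1, so H_0 ≅ Z^2.
  H_1: rank ker ∂_1 − rank ∂_2 = (10 − 7) − 2 = 1, and the invariant factors of ∂_2 are all 1, so H_1 ≅ Z.
  H_2: rank ker ∂_2 − rank ∂_3 = (2 − 2) − 0 = 0, and there is no ∂_3, so H_2 ≅ 0.

As a check, the Euler characteristic is 9 − 10 + 2 = 1, which agrees with 2 − 1 + 0 = 1.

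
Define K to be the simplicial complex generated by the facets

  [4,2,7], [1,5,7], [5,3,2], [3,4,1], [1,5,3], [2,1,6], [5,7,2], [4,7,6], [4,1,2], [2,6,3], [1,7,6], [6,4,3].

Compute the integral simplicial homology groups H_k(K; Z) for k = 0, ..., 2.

H_0 ≅ Z,  H_1 ≅ Z/2Z,  H_2 = 0.

Fix the vertex order 1 < 2 < 3 < 4 < 5 < 6 < 7 and write every simplex with vertices in increasing order. Then dim K = 2 and the simplices of K are:

  0-simplices (7): [1], [2], [3], [4], [5], [6], [7]
  1-simplices (18): [1,2], [1,3], [1,4], [1,5], [1,6], [1,7], [2,3], [2,4], [2,5], [2,6], [2,7], [3,4], [3,5], [3,6], [4,6], [4,7], [5,7], [6,7]
  2-simplices (12): [1,2,4], [1,2,6], [1,3,4], [1,3,5], [1,5,7], [1,6,7], [2,3,5], [2,3,6], [2,4,7], [2,5,7], [3,4,6], [4,6,7]

so the chain groups are C_0 ≅ Z^7, C_1 ≅ Z^18, C_2 ≅ Z^12.

The boundary map ∂_1: C_1 → C_0 is given by ∂[p,q] = [q] − [p]. For instance
  ∂[2,3] = [3] − [2].
The resulting 7×18 matrix has rank 6, and its Smith normal form has invariant factors (1,1,1,1,1,1).

∂_2: C_2 → C_1 acts by ∂[p,q,r] = [q,r] − [p,r] + [p,q]. For instance
  ∂[4,6,7] = [6,7] − [4,7] + [4,6],
  ∂[1,2,4] = [2,4] − [1,4] + [1,2].
This gives a 18×12 integer matrix of rank 12; reducing to Smith normal form yields diagonal entries (1,1,1,1,1,1,1,1,1,1,1,2).

Now H_k = ker ∂_k / im ∂_{k+1}, so:

  H_0: rank C_0 − rank ∂_1 = 7 − 6 = 1, and the invariant factors of ∂_1 are all 1, so H_0 = Z.
  H_1: rank ker ∂_1 − rank ∂_2 = (18 − 6) − 12 = 0, and ∂_2 has invariant factor 2 > 1, so H_1 = Z/2Z.
  H_2: rank ker ∂_2 − rank ∂_3 = (12 − 12) − 0 = 0, and there is no ∂_3, so H_2 = 0.

(K is a triangulation of the real projective plane RP^2.)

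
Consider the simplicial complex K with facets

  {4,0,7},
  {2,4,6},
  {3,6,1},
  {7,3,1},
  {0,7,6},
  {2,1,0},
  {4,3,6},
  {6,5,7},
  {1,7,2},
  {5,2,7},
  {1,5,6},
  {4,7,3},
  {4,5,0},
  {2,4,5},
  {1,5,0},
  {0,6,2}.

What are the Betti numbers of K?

Order the vertices as 0 < 1 < 2 < 3 < 4 < 5 < 6 < 7. Listing each simplex with vertices in this order, K has dimension 2 with simplices:

  0-simplices (8): [0], [1], [2], [3], [4], [5], [6], [7]
  1-simplices (24): (24 of them)
  2-simplices (16): [0,1,2], [0,1,5], [0,2,6], [0,4,5], [0,4,7], [0,6,7], [1,2,7], [1,3,6], [1,3,7], [1,5,6], [2,4,5], [2,4,6], [2,5,7], [3,4,6], [3,4,7], [5,6,7]

so the chain groups are C_0 ≅ Z^8, C_1 ≅ Z^24, C_2 ≅ Z^16.

∂_1: C_1 → C_0 is given by ∂[p,q] = [q] − [p].
As a 8×24 matrix over Z this has rank 7, with invariant factors (1,1,1,1,1,1,1).

Boundary ∂_2: C_2 → C_1 maps a triangle to the signed sum of its edges. For instance
  ∂[0,1,2] = [1,2] − [0,2] + [0,1],
  ∂[5,6,7] = [6,7] − [5,7] + [5,6].
The resulting 24×16 matrix has rank 15, and its Smith normal form has invariant factors (1,1,1,1,1,1,1,1,1,1,1,1,1,1,1).

Computing H_k = (kernel of ∂_k) / (image of ∂_{k+1}):

  H_0: rank C_0 − rank ∂_1 = 8 − 7 = 1, and the invariant factors of ∂_1 are all 1, so H_0 = Z.
  H_1: rank ker ∂_1 − rank ∂_2 = (24 − 7) − 15 = 2, and the invariant factors of ∂_2 are all 1, so H_1 = Z^2.
  H_2: rank ker ∂_2 − rank ∂_3 = (16 − 15) − 0 = 1, and there is no ∂_3, so H_2 = Z.

As a check, the Euler characteristic is 8 − 24 + 16 = 0, which agrees with 1 − 2 + 1 = 0.

Hence the Betti numbers are b_0 = 1, b_1 = 2, b_2 = 1.

b_0 = 1, b_1 = 2, b_2 = 1.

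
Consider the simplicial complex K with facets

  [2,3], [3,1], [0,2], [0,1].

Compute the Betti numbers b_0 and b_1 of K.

b_0 = 1, b_1 = 1.

Take the total order 0 < 1 < 2 < 3 on the vertex set. Then K (dimension 1) consists of the simplices:

  0-simplices (4): [0], [1], [2], [3]
  1-simplices (4): [0,1], [0,2], [1,3], [2,3]

Hence C_0 ≅ Z^4, C_1 ≅ Z^4.

∂_1: C_1 → C_0 maps an edge to its endpoints' difference, ∂[p,q] = q − p.
This gives a 4×4 integer matrix of rank 3; reducing to Smith normal form yields diagonal entries (1,1,1).

Now H_k = ker ∂_k / im ∂_{k+1}, so:

  H_0: rank C_0 − rank ∂_1 = 4 − 3 = 1, and the invariant factors of ∂_1 are all 1, so H_0 ≅ Z.
  H_1: rank ker ∂_1 − rank ∂_2 = (4 − 3) − 0 = 1, and there is no ∂_2, so H_1 ≅ Z.

(K is a triangulation of the circle S^1.)

Hence the Betti numbers are b_0 = 1, b_1 = 1.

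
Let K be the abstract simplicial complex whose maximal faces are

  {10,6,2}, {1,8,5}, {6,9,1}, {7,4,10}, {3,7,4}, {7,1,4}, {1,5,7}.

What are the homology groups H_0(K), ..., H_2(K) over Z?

Take the total order 1 < 2 < 3 < 4 < 5 < 6 < 7 < 8 < 9 < 10 on the vertex set. Then K (dimension 2) consists of the simplices:

  0-simplices (10): [1], [2], [3], [4], [5], [6], [7], [8], [9], [10]
  1-simplices (17): [1,4], [1,5], [1,6], [1,7], [1,8], [1,9], [2,6], [2,10], [3,4], [3,7], [4,7], [4,10], [5,7], [5,8], [6,9], [6,10], [7,10]
  2-simplices (7): [1,4,7], [1,5,7], [1,5,8], [1,6,9], [2,6,10], [3,4,7], [4,7,10]

so the chain groups are C_0 ≅ Z^10, C_1 ≅ Z^17, C_2 ≅ Z^7.

Boundary ∂_1: C_1 → C_0 maps an edge to its endpoints' difference, ∂[p,q] = q − p.
As a 10×17 matrix over Z this has rank 9, with invariant factors (1,1,1,1,1,1,1,1,1).

∂_2: C_2 → C_1 acts by ∂[p,q,r] = [q,r] − [p,r] + [p,q]. For instance
  ∂[1,5,8] = [5,8] − [1,8] + [1,5],
  ∂[1,5,7] = [5,7] − [1,7] + [1,5].
The resulting 17×7 matrix has rank 7, and its Smith normal form has invariant factors (1,1,1,1,1,1,1).

Reading off H_k = ker ∂_k / im ∂_{k+1}:

  H_0: rank C_0 − rank ∂_1 = 10 − 9 = 1, and the invariant factors of ∂_1 are all 1, so H_0 = Z.
  H_1: rank ker ∂_1 − rank ∂_2 = (17 − 9) − 7 = 1, and the invariant factors of ∂_2 are all 1, so H_1 = Z.
  H_2: rank ker ∂_2 − rank ∂_3 = (7 − 7) − 0 = 0, and there is no ∂_3, so H_2 = 0.

As a check, the Euler characteristic is 10 − 17 + 7 = 0, which agrees with 1 − 1 + 0 = 0.

H_0 ≅ Z,  H_1 ≅ Z,  H_2 = 0.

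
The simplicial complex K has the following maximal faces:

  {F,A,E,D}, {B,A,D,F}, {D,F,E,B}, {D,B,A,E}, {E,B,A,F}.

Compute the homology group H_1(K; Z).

Take the total order A < B < D < E < F on the vertex set. Then K (dimension 3) consists of the simplices:

  0-simplices (5): A, B, D, E, F
  1-simplices (10): AB, AD, AE, AF, BD, BE, BF, DE, DF, EF
  2-simplices (10): ABD, ABE, ABF, ADE, ADF, AEF, BDE, BDF, BEF, DEF
  3-simplices (5): ABDE, ABDF, ABEF, ADEF, BDEF

Hence C_0 ≅ Z^5, C_1 ≅ Z^10, C_2 ≅ Z^10, C_3 ≅ Z^5.

∂_1: C_1 → C_0 sends each edge [p,q] (with p < q) to q − p.
As a 5×10 matrix over Z this has rank 4, with invariant factors (1,1,1,1).

Boundary ∂_2: C_2 → C_1 maps a triangle to the signed sum of its edges. For instance
  ∂ADF = DF − AF + AD,
  ∂AEF = EF − AF + AE.
The 10×10 boundary matrix has rank 6 and Smith normal form diag(1,1,1,1,1,1).

∂_3: C_3 → C_2 sends each 3-simplex σ to the alternating sum Σ_i (−1)^i (σ with its i-th vertex removed). For instance
  ∂ABDE = BDE − ADE + ABE − ABD,
  ∂ABEF = BEF − AEF + ABF − ABE.
As a 10×5 matrix over Z this has rank 4, with invariant factors (1,1,1,1).

Computing H_k = (kernel of ∂_k) / (image of ∂_{k+1}):

  H_1: rank ker ∂_1 − rank ∂_2 = (10 − 4) − 6 = 0, and the invariant factors of ∂_2 are all 1, so H_1 ≅ 0.

H_1 = 0.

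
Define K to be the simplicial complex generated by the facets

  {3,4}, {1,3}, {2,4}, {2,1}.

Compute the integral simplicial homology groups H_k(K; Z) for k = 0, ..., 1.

H_0 ≅ Z,  H_1 ≅ Z.

K has 4 vertices, 4 edges.
rank ∂_0 = 0, rank ∂_1 = 3 ⇒ b_0 = 4 − 0 − 3 = 1; all invariant factors of ∂_1 are 1 so no torsion. So H_0 = Z.
rank ∂_1 = 3, rank ∂_2 = 0 ⇒ b_1 = 4 − 3 − 0 = 1. So H_1 = Z.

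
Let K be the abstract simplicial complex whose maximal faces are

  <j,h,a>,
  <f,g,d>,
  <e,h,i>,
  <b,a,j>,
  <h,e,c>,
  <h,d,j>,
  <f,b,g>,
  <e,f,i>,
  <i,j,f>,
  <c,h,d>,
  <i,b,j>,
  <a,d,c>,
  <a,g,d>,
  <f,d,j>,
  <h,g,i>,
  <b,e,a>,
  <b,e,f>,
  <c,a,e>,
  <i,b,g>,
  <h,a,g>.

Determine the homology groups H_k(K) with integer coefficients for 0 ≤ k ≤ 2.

Fix the vertex order a < b < c < d < e < f < g < h < i < j and write every simplex with vertices in increasing order. Then dim K = 2 and the simplices of K are:

  0-simplices (10): a, b, c, d, e, f, g, h, i, j
  1-simplices (30): ab, ac, ad, ae, ag, ah, aj, be, bf, bg, bi, bj, cd, ce, ch, df, dg, dh, dj, ef, eh, ei, fg, fi, fj, gh, gi, hi, hj, ij
  2-simplices (20): abe, abj, acd, ace, adg, agh, ahj, bef, bfg, bgi, bij, cdh, ceh, dfg, dfj, dhj, efi, ehi, fij, ghi

giving chain groups C_0 ≅ Z^10, C_1 ≅ Z^30, C_2 ≅ Z^20.

Boundary ∂_1: C_1 → C_0 is given by ∂[p,q] = [q] − [p].
The resulting 10×30 matrix has rank 9, and its Smith normal form has invariant factors (1,1,1,1,1,1,1,1,1).

∂_2: C_2 → C_1 maps a triangle to the signed sum of its edges. For instance
  ∂cdh = dh − ch + cd,
  ∂bij = ij − bj + bi.
The resulting 30×20 matrix has rank 20, and its Smith normal form has invariant factors (1,1,1,1,1,1,1,1,1,1,1,1,1,1,1,1,1,1,1,2).

Now H_k = ker ∂_k / im ∂_{k+1}, so:

  H_0: rank C_0 − rank ∂_1 = 10 − 9 = 1, and the invariant factors of ∂_1 are all 1, so H_0 = Z.
  H_1: rank ker ∂_1 − rank ∂_2 = (30 − 9) − 20 = 1, and ∂_2 has invariant factor 2 > 1, so H_1 = Z ⊕ Z_2.
  H_2: rank ker ∂_2 − rank ∂_3 = (20 − 20) − 0 = 0, and there is no ∂_3, so H_2 = 0.

(K is a triangulation of the Klein bottle.)

H_0 = Z,  H_1 = Z ⊕ Z_2,  H_2 = 0.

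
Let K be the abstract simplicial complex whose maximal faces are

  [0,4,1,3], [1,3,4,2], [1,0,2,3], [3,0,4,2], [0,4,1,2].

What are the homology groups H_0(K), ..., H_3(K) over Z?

H_0 = Z,  H_1 = 0,  H_2 = 0,  H_3 = Z.

K has 5 vertices, 10 edges, 10 triangles, 5 3-simplices.
rank ∂_0 = 0, rank ∂_1 = 4 ⇒ b_0 = 5 − 0 − 4 = 1; all invariant factors of ∂_1 are 1 so no torsion. So H_0 ≅ Z.
rank ∂_1 = 4, rank ∂_2 = 6 ⇒ b_1 = 10 − 4 − 6 = 0; all invariant factors of ∂_2 are 1 so no torsion. So H_1 ≅ 0.
rank ∂_2 = 6, rank ∂_3 = 4 ⇒ b_2 = 10 − 6 − 4 = 0; all invariant factors of ∂_3 are 1 so no torsion. So H_2 ≅ 0.
rank ∂_3 = 4, rank ∂_4 = 0 ⇒ b_3 = 5 − 4 − 0 = 1. So H_3 ≅ Z.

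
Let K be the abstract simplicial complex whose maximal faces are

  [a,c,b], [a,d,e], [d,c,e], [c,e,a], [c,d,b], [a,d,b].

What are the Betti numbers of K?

We work with the vertex ordering a < b < c < d < e. The simplices of K, each written with vertices in increasing order, are:

  0-simplices (5): a, b, c, d, e
  1-simplices (9): ab, ac, ad, ae, bc, bd, cd, ce, de
  2-simplices (6): abc, abd, ace, ade, bcd, cde

so the chain groups are C_0 ≅ Z^5, C_1 ≅ Z^9, C_2 ≅ Z^6.

The boundary map ∂_1: C_1 → C_0 is given by ∂[p,q] = [q] − [p]. For instance
  ∂de = e − d.
The 5×9 boundary matrix has rank 4 and Smith normal form diag(1,1,1,1).

∂_2: C_2 → C_1 acts by ∂[p,q,r] = [q,r] − [p,r] + [p,q]. For instance
  ∂abd = bd − ad + ab,
  ∂ace = ce − ae + ac.
The 9×6 boundary matrix has rank 5 and Smith normal form diag(1,1,1,1,1).

Computing H_k = (kernel of ∂_k) / (image of ∂_{k+1}):

  H_0: rank C_0 − rank ∂_1 = 5 − 4 = 1, and the invariant factors of ∂_1 are all 1, so H_0 ≅ Z.
  H_1: rank ker ∂_1 − rank ∂_2 = (9 − 4) − 5 = 0, and the invariant factors of ∂_2 are all 1, so H_1 ≅ 0.
  H_2: rank ker ∂_2 − rank ∂_3 = (6 − 5) − 0 = 1, and there is no ∂_3, so H_2 ≅ Z.

As a check, the Euler characteristic is 5 − 9 + 6 = 2, which agrees with 1 − 0 + 1 = 2.

Hence the Betti numbers are b_0 = 1, b_1 = 0, b_2 = 1.

b_0 = 1, b_1 = 0, b_2 = 1.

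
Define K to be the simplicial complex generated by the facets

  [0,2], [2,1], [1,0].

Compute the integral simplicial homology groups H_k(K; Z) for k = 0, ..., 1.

H_0 = Z,  H_1 = Z.

Order the vertices as 0 < 1 < 2. Listing each simplex with vertices in this order, K has dimension 1 with simplices:

  0-simplices (3): [0], [1], [2]
  1-simplices (3): [0,1], [0,2], [1,2]

giving chain groups C_0 ≅ Z^3, C_1 ≅ Z^3.

The boundary map ∂_1: C_1 → C_0 sends each edge [p,q] (with p < q) to q − p. For instance
  ∂[0,1] = [1] − [0].
As a 3×3 matrix over Z this has rank 2, with invariant factors (1,1).

Computing H_k = (kernel of ∂_k) / (image of ∂_{k+1}):

  H_0: rank C_0 − rank ∂_1 = 3 − 2 = 1, and the invariant factors of ∂_1 are all 1, so H_0 ≅ Z.
  H_1: rank ker ∂_1 − rank ∂_2 = (3 − 2) − 0 = 1, and there is no ∂_2, so H_1 ≅ Z.

(K is a triangulation of the circle S^1.)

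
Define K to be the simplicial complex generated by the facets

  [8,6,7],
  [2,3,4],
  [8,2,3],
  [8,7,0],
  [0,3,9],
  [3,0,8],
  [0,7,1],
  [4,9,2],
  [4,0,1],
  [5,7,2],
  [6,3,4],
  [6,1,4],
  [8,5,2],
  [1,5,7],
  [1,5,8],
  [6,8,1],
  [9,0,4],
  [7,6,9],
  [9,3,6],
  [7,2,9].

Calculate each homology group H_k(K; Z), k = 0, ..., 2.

H_0 ≅ Z,  H_1 ≅ Z ⊕ Z/2Z,  H_2 = 0.

Order the vertices as 0 < 1 < 2 < 3 < 4 < 5 < 6 < 7 < 8 < 9. Listing each simplex with vertices in this order, K has dimension 2 with simplices:

  0-simplices (10): [0], [1], [2], [3], [4], [5], [6], [7], [8], [9]
  1-simplices (30): (30 of them)
  2-simplices (20): (20 of them)

Hence C_0 ≅ Z^10, C_1 ≅ Z^30, C_2 ≅ Z^20.

The boundary map ∂_1: C_1 → C_0 is given by ∂[p,q] = [q] − [p].
The 10×30 boundary matrix has rank 9 and Smith normal form diag(1,1,1,1,1,1,1,1,1).

The boundary map ∂_2: C_2 → C_1 acts by ∂[p,q,r] = [q,r] − [p,r] + [p,q]. For instance
  ∂[2,5,8] = [5,8] − [2,8] + [2,5],
  ∂[2,7,9] = [7,9] − [2,9] + [2,7].
This gives a 30×20 integer matrix of rank 20; reducing to Smith normal form yields diagonal entries (1,1,1,1,1,1,1,1,1,1,1,1,1,1,1,1,1,1,1,2).

Computing H_k = (kernel of ∂_k) / (image of ∂_{k+1}):

  H_0: rank C_0 − rank ∂_1 = 10 − 9 = 1, and the invariant factors of ∂_1 are all 1, so H_0 = Z.
  H_1: rank ker ∂_1 − rank ∂_2 = (30 − 9) − 20 = 1, and ∂_2 has invariant factor 2 > 1, so H_1 = Z ⊕ Z/2Z.
  H_2: rank ker ∂_2 − rank ∂_3 = (20 − 20) − 0 = 0, and there is no ∂_3, so H_2 = 0.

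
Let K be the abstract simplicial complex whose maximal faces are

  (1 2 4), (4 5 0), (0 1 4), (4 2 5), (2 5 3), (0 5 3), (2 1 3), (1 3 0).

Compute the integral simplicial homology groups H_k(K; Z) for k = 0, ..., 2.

H_0 ≅ Z,  H_1 = 0,  H_2 ≅ Z.

Take the total order 0 < 1 < 2 < 3 < 4 < 5 on the vertex set. Then K (dimension 2) consists of the simplices:

  0-simplices (6): [0], [1], [2], [3], [4], [5]
  1-simplices (12): [0,1], [0,3], [0,4], [0,5], [1,2], [1,3], [1,4], [2,3], [2,4], [2,5], [3,5], [4,5]
  2-simplices (8): [0,1,3], [0,1,4], [0,3,5], [0,4,5], [1,2,3], [1,2,4], [2,3,5], [2,4,5]

giving chain groups C_0 ≅ Z^6, C_1 ≅ Z^12, C_2 ≅ Z^8.

The boundary map ∂_1: C_1 → C_0 is given by ∂[p,q] = [q] − [p]. For instance
  ∂[1,3] = [3] − [1].
This gives a 6×12 integer matrix of rank 5; reducing to Smith normal form yields diagonal entries (1,1,1,1,1).

∂_2: C_2 → C_1 maps a triangle to the signed sum of its edges. For instance
  ∂[0,1,4] = [1,4] − [0,4] + [0,1],
  ∂[0,3,5] = [3,5] − [0,5] + [0,3].
The 12×8 boundary matrix has rank 7 and Smith normal form diag(1,1,1,1,1,1,1).

From H_k ≅ ker(∂_k) / im(∂_{k+1}) we obtain:

  H_0: rank C_0 − rank ∂_1 = 6 − 5 = 1, and the invariant factors of ∂_1 are all 1, so H_0 = Z.
  H_1: rank ker ∂_1 − rank ∂_2 = (12 − 5) − 7 = 0, and the invariant factors of ∂_2 are all 1, so H_1 = 0.
  H_2: rank ker ∂_2 − rank ∂_3 = (8 − 7) − 0 = 1, and there is no ∂_3, so H_2 = Z.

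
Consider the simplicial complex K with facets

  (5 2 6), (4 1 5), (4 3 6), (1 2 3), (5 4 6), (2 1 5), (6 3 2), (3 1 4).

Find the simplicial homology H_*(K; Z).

H_0 = Z,  H_1 = 0,  H_2 = Z.

Fix the vertex order 1 < 2 < 3 < 4 < 5 < 6 and write every simplex with vertices in increasing order. Then dim K = 2 and the simplices of K are:

  0-simplices (6): [1], [2], [3], [4], [5], [6]
  1-simplices (12): [1,2], [1,3], [1,4], [1,5], [2,3], [2,5], [2,6], [3,4], [3,6], [4,5], [4,6], [5,6]
  2-simplices (8): [1,2,3], [1,2,5], [1,3,4], [1,4,5], [2,3,6], [2,5,6], [3,4,6], [4,5,6]

giving chain groups C_0 ≅ Z^6, C_1 ≅ Z^12, C_2 ≅ Z^8.

Boundary ∂_1: C_1 → C_0 is given by ∂[p,q] = [q] − [p]. For instance
  ∂[2,6] = [6] − [2].
As a 6×12 matrix over Z this has rank 5, with invariant factors (1,1,1,1,1).

∂_2: C_2 → C_1 sends each 2-simplex [p,q,r] to [q,r] − [p,r] + [p,q]. For instance
  ∂[1,2,3] = [2,3] − [1,3] + [1,2],
  ∂[3,4,6] = [4,6] − [3,6] + [3,4].
The 12×8 boundary matrix has rank 7 and Smith normal form diag(1,1,1,1,1,1,1).

Now H_k = ker ∂_k / im ∂_{k+1}, so:

  H_0: rank C_0 − rank ∂_1 = 6 − 5 = 1, and the invariant factors of ∂_1 are all 1, so H_0 ≅ Z.
  H_1: rank ker ∂_1 − rank ∂_2 = (12 − 5) − 7 = 0, and the invariant factors of ∂_2 are all 1, so H_1 ≅ 0.
  H_2: rank ker ∂_2 − rank ∂_3 = (8 − 7) − 0 = 1, and there is no ∂_3, so H_2 ≅ Z.

As a check, the Euler characteristic is 6 − 12 + 8 = 2, which agrees with 1 − 0 + 1 = 2.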